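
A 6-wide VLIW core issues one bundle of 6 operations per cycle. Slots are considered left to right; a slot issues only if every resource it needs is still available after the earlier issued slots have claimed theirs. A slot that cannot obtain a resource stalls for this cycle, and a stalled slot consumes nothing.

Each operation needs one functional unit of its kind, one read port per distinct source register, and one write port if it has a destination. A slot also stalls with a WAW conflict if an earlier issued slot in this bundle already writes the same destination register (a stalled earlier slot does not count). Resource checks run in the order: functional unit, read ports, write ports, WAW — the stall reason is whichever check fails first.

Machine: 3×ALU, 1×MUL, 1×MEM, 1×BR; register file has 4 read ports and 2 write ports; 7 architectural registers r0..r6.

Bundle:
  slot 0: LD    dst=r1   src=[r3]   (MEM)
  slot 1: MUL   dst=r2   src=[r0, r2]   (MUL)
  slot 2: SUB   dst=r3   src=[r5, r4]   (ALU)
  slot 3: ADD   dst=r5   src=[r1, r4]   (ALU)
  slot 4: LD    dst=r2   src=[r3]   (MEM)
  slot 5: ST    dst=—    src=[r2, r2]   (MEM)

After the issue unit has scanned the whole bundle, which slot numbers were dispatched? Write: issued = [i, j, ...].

issued = [0, 1]

#0 MEM src=r3 dispatched  <A:3 Mu:1 Ld:0 B:1 rd:3 wr:1>
#1 MUL src=r0,r2 dispatched  <A:3 Mu:0 Ld:0 B:1 rd:1 wr:0>
#2 ALU src=r5,r4 held:RD_PORT  <A:3 Mu:0 Ld:0 B:1 rd:1 wr:0>
#3 ALU src=r1,r4 held:RD_PORT  <A:3 Mu:0 Ld:0 B:1 rd:1 wr:0>
#4 MEM src=r3 held:FU  <A:3 Mu:0 Ld:0 B:1 rd:1 wr:0>
#5 MEM src=r2,r2 held:FU  <A:3 Mu:0 Ld:0 B:1 rd:1 wr:0>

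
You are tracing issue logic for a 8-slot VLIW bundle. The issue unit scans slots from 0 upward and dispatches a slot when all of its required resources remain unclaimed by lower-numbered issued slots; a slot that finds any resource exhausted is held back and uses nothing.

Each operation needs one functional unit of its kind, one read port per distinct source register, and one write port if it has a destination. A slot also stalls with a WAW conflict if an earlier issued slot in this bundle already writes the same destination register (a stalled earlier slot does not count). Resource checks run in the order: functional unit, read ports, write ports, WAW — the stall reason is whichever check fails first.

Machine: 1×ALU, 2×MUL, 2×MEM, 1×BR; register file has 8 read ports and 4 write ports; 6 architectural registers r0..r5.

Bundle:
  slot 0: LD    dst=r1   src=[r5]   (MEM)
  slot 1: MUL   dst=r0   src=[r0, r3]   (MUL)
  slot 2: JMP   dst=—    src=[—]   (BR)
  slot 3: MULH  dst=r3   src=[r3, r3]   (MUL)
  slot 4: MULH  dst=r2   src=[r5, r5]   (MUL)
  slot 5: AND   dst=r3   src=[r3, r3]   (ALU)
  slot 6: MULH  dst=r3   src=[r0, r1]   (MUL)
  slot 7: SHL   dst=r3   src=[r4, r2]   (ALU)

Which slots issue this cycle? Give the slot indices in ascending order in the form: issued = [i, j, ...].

#0 MEM src=r5 dispatched  <A:1 Mu:2 Ld:1 B:1 rd:7 wr:3>
#1 MUL src=r0,r3 dispatched  <A:1 Mu:1 Ld:1 B:1 rd:5 wr:2>
#2 BR src=- dispatched  <A:1 Mu:1 Ld:1 B:0 rd:5 wr:2>
#3 MUL src=r3,r3 dispatched  <A:1 Mu:0 Ld:1 B:0 rd:4 wr:1>
#4 MUL src=r5,r5 held:FU  <A:1 Mu:0 Ld:1 B:0 rd:4 wr:1>
#5 ALU src=r3,r3 held:WAW  <A:1 Mu:0 Ld:1 B:0 rd:4 wr:1>
#6 MUL src=r0,r1 held:FU  <A:1 Mu:0 Ld:1 B:0 rd:4 wr:1>
#7 ALU src=r4,r2 held:WAW  <A:1 Mu:0 Ld:1 B:0 rd:4 wr:1>

issued = [0, 1, 2, 3]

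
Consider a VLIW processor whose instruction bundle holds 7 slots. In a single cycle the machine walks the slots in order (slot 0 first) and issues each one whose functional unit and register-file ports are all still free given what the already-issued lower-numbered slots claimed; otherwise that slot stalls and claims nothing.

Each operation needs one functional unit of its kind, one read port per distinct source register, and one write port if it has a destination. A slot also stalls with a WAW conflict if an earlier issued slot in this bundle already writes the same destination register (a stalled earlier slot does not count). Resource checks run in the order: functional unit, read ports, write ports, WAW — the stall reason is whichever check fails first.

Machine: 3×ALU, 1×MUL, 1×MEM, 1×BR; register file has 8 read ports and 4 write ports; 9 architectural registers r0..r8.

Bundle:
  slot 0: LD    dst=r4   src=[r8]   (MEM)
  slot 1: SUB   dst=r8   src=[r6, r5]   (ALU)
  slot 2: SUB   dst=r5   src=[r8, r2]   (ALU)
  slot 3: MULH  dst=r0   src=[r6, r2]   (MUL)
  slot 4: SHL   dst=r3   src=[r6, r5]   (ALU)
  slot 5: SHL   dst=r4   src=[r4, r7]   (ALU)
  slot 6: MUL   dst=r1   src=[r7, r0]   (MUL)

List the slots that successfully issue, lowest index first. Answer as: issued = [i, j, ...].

slot 0 (MEM): ISSUE — free A3,Mu1,Ld0,B1 rp7 wp3
slot 1 (ALU): ISSUE — free A2,Mu1,Ld0,B1 rp5 wp2
slot 2 (ALU): ISSUE — free A1,Mu1,Ld0,B1 rp3 wp1
slot 3 (MUL): ISSUE — free A1,Mu0,Ld0,B1 rp1 wp0
slot 4 (ALU): stall RD_PORT — free A1,Mu0,Ld0,B1 rp1 wp0
slot 5 (ALU): stall RD_PORT — free A1,Mu0,Ld0,B1 rp1 wp0
slot 6 (MUL): stall FU — free A1,Mu0,Ld0,B1 rp1 wp0

issued = [0, 1, 2, 3]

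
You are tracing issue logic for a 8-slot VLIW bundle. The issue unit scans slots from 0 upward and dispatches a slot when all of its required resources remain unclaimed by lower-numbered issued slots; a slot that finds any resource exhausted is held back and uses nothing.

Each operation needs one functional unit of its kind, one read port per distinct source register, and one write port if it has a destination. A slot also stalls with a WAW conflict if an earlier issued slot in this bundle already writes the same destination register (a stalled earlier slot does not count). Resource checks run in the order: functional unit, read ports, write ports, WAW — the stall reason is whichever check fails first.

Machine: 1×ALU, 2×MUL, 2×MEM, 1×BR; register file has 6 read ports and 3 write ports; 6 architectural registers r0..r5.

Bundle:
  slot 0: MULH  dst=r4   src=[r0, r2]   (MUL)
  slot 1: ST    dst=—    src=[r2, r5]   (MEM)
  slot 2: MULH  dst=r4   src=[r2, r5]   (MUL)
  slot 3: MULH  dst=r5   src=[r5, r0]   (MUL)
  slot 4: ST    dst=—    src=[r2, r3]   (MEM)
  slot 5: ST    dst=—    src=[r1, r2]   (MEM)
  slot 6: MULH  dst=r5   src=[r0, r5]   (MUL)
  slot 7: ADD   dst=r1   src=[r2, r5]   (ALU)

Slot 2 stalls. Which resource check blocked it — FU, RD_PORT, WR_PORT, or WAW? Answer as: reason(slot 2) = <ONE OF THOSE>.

reason(slot 2) = WAW

#0 MUL src=r0,r2 dispatched  <A:1 Mu:1 Ld:2 B:1 rd:4 wr:2>
#1 MEM src=r2,r5 dispatched  <A:1 Mu:1 Ld:1 B:1 rd:2 wr:2>
#2 MUL src=r2,r5 held:WAW  <A:1 Mu:1 Ld:1 B:1 rd:2 wr:2>
#3 MUL src=r5,r0 dispatched  <A:1 Mu:0 Ld:1 B:1 rd:0 wr:1>
#4 MEM src=r2,r3 held:RD_PORT  <A:1 Mu:0 Ld:1 B:1 rd:0 wr:1>
#5 MEM src=r1,r2 held:RD_PORT  <A:1 Mu:0 Ld:1 B:1 rd:0 wr:1>
#6 MUL src=r0,r5 held:FU  <A:1 Mu:0 Ld:1 B:1 rd:0 wr:1>
#7 ALU src=r2,r5 held:RD_PORT  <A:1 Mu:0 Ld:1 B:1 rd:0 wr:1>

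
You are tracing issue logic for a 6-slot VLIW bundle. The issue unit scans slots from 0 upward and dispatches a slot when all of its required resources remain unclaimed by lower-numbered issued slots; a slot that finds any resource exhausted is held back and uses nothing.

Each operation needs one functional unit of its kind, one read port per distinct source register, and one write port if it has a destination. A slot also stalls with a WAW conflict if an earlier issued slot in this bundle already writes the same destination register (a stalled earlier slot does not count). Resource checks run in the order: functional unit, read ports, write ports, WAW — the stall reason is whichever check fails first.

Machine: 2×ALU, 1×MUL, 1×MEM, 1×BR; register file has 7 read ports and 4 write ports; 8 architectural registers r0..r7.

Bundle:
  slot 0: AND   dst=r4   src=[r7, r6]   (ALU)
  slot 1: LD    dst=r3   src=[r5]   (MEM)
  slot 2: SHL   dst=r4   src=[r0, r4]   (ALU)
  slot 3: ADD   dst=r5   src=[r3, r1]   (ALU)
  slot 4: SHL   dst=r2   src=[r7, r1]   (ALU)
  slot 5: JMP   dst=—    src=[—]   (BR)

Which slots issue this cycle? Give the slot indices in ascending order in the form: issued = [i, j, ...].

issued = [0, 1, 3, 5]

slot 0 (ALU): ISSUE — free A1,Mu1,Ld1,B1 rp5 wp3
slot 1 (MEM): ISSUE — free A1,Mu1,Ld0,B1 rp4 wp2
slot 2 (ALU): stall WAW — free A1,Mu1,Ld0,B1 rp4 wp2
slot 3 (ALU): ISSUE — free A0,Mu1,Ld0,B1 rp2 wp1
slot 4 (ALU): stall FU — free A0,Mu1,Ld0,B1 rp2 wp1
slot 5 (BR): ISSUE — free A0,Mu1,Ld0,B0 rp2 wp1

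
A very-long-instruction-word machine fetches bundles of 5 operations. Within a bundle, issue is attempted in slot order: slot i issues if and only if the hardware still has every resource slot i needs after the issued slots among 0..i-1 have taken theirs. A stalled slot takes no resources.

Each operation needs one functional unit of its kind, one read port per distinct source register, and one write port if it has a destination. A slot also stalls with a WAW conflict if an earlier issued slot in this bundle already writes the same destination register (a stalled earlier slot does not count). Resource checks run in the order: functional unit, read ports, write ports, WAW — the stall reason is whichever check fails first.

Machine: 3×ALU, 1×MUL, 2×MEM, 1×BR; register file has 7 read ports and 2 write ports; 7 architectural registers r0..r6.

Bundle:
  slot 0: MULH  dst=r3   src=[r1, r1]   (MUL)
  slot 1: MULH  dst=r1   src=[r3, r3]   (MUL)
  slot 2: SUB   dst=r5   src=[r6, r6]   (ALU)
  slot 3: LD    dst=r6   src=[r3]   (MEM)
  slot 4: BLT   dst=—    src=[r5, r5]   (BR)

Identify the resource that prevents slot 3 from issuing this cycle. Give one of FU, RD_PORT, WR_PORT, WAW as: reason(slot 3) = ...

reason(slot 3) = WR_PORT

(0) want 1×MUL +1rd +1wr — yes → AL3|MU0|ME2|BR1|rd6|wr1
(1) want 1×MUL +1rd +1wr — FU → AL3|MU0|ME2|BR1|rd6|wr1
(2) want 1×ALU +1rd +1wr — yes → AL2|MU0|ME2|BR1|rd5|wr0
(3) want 1×MEM +1rd +1wr — WR_PORT → AL2|MU0|ME2|BR1|rd5|wr0
(4) want 1×BR +1rd +0wr — yes → AL2|MU0|ME2|BR0|rd4|wr0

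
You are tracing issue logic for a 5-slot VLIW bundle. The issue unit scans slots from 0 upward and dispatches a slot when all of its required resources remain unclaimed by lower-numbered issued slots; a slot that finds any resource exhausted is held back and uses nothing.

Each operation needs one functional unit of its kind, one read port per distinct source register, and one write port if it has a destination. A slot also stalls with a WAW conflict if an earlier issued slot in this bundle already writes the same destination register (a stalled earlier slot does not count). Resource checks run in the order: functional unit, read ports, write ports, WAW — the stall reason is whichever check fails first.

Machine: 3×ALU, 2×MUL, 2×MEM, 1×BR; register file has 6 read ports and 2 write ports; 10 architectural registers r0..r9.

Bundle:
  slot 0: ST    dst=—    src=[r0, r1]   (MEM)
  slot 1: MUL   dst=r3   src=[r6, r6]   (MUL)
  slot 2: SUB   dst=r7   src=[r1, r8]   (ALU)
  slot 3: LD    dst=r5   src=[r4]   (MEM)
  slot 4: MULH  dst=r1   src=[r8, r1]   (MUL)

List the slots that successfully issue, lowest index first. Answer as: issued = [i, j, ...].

issued = [0, 1, 2]

slot 0 (MEM): ISSUE — free A3,Mu2,Ld1,B1 rp4 wp2
slot 1 (MUL): ISSUE — free A3,Mu1,Ld1,B1 rp3 wp1
slot 2 (ALU): ISSUE — free A2,Mu1,Ld1,B1 rp1 wp0
slot 3 (MEM): stall WR_PORT — free A2,Mu1,Ld1,B1 rp1 wp0
slot 4 (MUL): stall RD_PORT — free A2,Mu1,Ld1,B1 rp1 wp0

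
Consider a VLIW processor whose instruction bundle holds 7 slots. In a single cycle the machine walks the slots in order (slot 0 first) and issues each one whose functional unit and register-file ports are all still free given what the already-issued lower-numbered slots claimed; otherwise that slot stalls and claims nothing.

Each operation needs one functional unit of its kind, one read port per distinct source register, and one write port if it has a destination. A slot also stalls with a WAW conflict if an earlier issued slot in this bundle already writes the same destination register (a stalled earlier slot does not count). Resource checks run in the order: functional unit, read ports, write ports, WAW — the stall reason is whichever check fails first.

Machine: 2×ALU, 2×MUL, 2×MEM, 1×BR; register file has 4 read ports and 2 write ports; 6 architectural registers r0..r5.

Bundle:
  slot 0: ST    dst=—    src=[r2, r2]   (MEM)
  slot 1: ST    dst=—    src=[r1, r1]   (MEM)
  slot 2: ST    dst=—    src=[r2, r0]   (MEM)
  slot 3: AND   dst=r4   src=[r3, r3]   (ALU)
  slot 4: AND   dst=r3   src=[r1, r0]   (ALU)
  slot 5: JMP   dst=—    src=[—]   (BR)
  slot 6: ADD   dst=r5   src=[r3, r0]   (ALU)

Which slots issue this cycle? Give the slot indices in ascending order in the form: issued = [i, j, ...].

slot 0 (MEM): ISSUE — free A2,Mu2,Ld1,B1 rp3 wp2
slot 1 (MEM): ISSUE — free A2,Mu2,Ld0,B1 rp2 wp2
slot 2 (MEM): stall FU — free A2,Mu2,Ld0,B1 rp2 wp2
slot 3 (ALU): ISSUE — free A1,Mu2,Ld0,B1 rp1 wp1
slot 4 (ALU): stall RD_PORT — free A1,Mu2,Ld0,B1 rp1 wp1
slot 5 (BR): ISSUE — free A1,Mu2,Ld0,B0 rp1 wp1
slot 6 (ALU): stall RD_PORT — free A1,Mu2,Ld0,B0 rp1 wp1

issued = [0, 1, 3, 5]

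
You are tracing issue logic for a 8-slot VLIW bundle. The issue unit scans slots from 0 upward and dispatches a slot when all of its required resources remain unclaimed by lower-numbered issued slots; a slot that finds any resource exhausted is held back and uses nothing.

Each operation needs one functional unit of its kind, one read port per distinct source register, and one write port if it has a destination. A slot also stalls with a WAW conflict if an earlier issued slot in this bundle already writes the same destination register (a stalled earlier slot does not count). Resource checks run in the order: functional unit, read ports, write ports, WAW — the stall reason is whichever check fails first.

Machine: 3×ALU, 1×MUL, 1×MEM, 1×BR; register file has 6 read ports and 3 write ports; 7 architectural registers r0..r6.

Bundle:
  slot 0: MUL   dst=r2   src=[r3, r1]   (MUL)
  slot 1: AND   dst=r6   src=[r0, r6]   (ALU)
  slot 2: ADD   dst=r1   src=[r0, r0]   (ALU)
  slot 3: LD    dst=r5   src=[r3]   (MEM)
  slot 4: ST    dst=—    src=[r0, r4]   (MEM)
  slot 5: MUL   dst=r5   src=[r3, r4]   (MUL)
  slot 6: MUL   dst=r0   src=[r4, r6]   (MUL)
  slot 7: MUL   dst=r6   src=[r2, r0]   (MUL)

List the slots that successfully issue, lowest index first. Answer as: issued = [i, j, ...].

issued = [0, 1, 2]

[0] MUL needs rd=2 wr=1: ok; after: ALU=3 MUL=0 MEM=1 BR=1, R=4, W=2
[1] ALU needs rd=2 wr=1: ok; after: ALU=2 MUL=0 MEM=1 BR=1, R=2, W=1
[2] ALU needs rd=1 wr=1: ok; after: ALU=1 MUL=0 MEM=1 BR=1, R=1, W=0
[3] MEM needs rd=1 wr=1: WR_PORT; after: ALU=1 MUL=0 MEM=1 BR=1, R=1, W=0
[4] MEM needs rd=2 wr=0: RD_PORT; after: ALU=1 MUL=0 MEM=1 BR=1, R=1, W=0
[5] MUL needs rd=2 wr=1: FU; after: ALU=1 MUL=0 MEM=1 BR=1, R=1, W=0
[6] MUL needs rd=2 wr=1: FU; after: ALU=1 MUL=0 MEM=1 BR=1, R=1, W=0
[7] MUL needs rd=2 wr=1: FU; after: ALU=1 MUL=0 MEM=1 BR=1, R=1, W=0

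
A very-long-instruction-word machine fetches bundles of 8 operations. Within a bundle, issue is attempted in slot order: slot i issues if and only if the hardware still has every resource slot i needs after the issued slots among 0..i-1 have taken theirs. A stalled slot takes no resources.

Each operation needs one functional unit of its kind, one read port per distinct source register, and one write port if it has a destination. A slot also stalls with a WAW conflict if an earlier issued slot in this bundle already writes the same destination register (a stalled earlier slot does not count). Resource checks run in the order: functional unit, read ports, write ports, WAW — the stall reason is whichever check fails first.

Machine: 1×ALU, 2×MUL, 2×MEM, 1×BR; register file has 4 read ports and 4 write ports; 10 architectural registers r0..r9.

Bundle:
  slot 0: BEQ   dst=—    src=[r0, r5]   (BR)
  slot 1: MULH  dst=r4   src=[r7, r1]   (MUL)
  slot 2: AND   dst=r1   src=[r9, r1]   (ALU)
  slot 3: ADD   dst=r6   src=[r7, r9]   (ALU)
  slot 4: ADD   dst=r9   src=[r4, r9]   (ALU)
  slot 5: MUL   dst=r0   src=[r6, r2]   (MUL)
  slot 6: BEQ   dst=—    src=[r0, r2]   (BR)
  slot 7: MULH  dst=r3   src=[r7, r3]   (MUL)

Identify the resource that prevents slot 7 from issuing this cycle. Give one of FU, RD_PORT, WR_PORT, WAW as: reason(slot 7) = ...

(0) want 1×BR +2rd +0wr — yes → AL1|MU2|ME2|BR0|rd2|wr4
(1) want 1×MUL +2rd +1wr — yes → AL1|MU1|ME2|BR0|rd0|wr3
(2) want 1×ALU +2rd +1wr — RD_PORT → AL1|MU1|ME2|BR0|rd0|wr3
(3) want 1×ALU +2rd +1wr — RD_PORT → AL1|MU1|ME2|BR0|rd0|wr3
(4) want 1×ALU +2rd +1wr — RD_PORT → AL1|MU1|ME2|BR0|rd0|wr3
(5) want 1×MUL +2rd +1wr — RD_PORT → AL1|MU1|ME2|BR0|rd0|wr3
(6) want 1×BR +2rd +0wr — FU → AL1|MU1|ME2|BR0|rd0|wr3
(7) want 1×MUL +2rd +1wr — RD_PORT → AL1|MU1|ME2|BR0|rd0|wr3

reason(slot 7) = RD_PORT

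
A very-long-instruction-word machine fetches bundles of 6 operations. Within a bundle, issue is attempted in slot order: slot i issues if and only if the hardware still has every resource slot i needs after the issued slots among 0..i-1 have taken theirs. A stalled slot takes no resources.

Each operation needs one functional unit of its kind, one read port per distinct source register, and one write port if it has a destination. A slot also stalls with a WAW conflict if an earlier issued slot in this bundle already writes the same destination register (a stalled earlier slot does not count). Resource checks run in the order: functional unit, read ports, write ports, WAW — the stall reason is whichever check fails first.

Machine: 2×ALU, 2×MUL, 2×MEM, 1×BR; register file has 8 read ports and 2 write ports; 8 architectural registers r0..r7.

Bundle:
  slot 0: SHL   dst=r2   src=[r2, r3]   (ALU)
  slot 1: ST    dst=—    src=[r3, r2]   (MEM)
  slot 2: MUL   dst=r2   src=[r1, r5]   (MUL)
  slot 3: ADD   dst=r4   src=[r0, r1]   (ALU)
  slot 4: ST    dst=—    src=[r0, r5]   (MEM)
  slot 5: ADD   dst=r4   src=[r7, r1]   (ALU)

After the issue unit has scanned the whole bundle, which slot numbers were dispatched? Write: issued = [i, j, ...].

#0 ALU src=r2,r3 dispatched  <A:1 Mu:2 Ld:2 B:1 rd:6 wr:1>
#1 MEM src=r3,r2 dispatched  <A:1 Mu:2 Ld:1 B:1 rd:4 wr:1>
#2 MUL src=r1,r5 held:WAW  <A:1 Mu:2 Ld:1 B:1 rd:4 wr:1>
#3 ALU src=r0,r1 dispatched  <A:0 Mu:2 Ld:1 B:1 rd:2 wr:0>
#4 MEM src=r0,r5 dispatched  <A:0 Mu:2 Ld:0 B:1 rd:0 wr:0>
#5 ALU src=r7,r1 held:FU  <A:0 Mu:2 Ld:0 B:1 rd:0 wr:0>

issued = [0, 1, 3, 4]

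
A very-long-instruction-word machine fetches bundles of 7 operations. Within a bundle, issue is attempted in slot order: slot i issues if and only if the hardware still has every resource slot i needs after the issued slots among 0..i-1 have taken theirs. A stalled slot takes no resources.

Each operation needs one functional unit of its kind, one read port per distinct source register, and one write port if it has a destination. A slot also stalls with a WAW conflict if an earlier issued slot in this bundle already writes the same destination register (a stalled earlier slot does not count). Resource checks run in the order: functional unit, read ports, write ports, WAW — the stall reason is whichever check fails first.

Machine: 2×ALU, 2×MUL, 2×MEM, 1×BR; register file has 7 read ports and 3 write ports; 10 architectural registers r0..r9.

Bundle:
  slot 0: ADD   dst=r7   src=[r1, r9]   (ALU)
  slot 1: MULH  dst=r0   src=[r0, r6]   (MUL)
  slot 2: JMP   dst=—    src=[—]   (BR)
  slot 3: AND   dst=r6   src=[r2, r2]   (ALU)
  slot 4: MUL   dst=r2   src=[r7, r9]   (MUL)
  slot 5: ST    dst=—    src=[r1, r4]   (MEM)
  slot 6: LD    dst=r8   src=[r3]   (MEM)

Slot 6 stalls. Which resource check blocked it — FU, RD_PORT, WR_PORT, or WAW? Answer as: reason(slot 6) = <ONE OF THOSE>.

#0 ALU src=r1,r9 dispatched  <A:1 Mu:2 Ld:2 B:1 rd:5 wr:2>
#1 MUL src=r0,r6 dispatched  <A:1 Mu:1 Ld:2 B:1 rd:3 wr:1>
#2 BR src=- dispatched  <A:1 Mu:1 Ld:2 B:0 rd:3 wr:1>
#3 ALU src=r2,r2 dispatched  <A:0 Mu:1 Ld:2 B:0 rd:2 wr:0>
#4 MUL src=r7,r9 held:WR_PORT  <A:0 Mu:1 Ld:2 B:0 rd:2 wr:0>
#5 MEM src=r1,r4 dispatched  <A:0 Mu:1 Ld:1 B:0 rd:0 wr:0>
#6 MEM src=r3 held:RD_PORT  <A:0 Mu:1 Ld:1 B:0 rd:0 wr:0>

reason(slot 6) = RD_PORT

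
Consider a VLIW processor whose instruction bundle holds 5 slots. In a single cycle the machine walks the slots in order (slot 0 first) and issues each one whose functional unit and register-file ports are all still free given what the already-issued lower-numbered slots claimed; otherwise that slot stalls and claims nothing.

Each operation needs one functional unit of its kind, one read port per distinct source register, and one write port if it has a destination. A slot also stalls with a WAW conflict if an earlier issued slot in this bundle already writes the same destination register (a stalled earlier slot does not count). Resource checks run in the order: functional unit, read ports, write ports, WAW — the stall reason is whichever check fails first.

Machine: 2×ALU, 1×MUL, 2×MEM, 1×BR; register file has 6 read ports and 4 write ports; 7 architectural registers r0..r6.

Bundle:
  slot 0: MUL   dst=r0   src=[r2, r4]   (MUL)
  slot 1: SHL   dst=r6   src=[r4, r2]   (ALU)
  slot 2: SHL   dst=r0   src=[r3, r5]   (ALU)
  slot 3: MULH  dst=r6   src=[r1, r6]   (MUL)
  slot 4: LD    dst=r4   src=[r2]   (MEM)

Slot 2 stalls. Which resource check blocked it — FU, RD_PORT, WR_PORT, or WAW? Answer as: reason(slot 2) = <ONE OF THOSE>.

  0. MUL→r0 ⇒ go  {2A/0Mu/2Ld/1B | 4r 3w}
  1. ALU→r6 ⇒ go  {1A/0Mu/2Ld/1B | 2r 2w}
  2. ALU→r0 ⇒ no(WAW)  {1A/0Mu/2Ld/1B | 2r 2w}
  3. MUL→r6 ⇒ no(FU)  {1A/0Mu/2Ld/1B | 2r 2w}
  4. MEM→r4 ⇒ go  {1A/0Mu/1Ld/1B | 1r 1w}

reason(slot 2) = WAW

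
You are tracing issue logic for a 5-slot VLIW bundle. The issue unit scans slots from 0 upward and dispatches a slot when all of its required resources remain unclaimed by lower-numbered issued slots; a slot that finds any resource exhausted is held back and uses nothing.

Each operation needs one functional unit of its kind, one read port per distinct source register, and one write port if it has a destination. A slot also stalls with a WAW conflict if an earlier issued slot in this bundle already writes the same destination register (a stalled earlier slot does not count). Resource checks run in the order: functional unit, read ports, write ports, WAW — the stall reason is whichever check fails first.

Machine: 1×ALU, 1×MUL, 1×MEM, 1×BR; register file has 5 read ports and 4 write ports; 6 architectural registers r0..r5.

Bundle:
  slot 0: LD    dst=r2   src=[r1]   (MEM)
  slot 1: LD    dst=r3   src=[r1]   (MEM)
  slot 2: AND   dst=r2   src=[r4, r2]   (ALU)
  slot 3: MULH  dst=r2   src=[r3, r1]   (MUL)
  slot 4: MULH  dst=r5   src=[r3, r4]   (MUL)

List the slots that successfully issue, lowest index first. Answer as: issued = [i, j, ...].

issued = [0, 4]

#0 MEM src=r1 dispatched  <A:1 Mu:1 Ld:0 B:1 rd:4 wr:3>
#1 MEM src=r1 held:FU  <A:1 Mu:1 Ld:0 B:1 rd:4 wr:3>
#2 ALU src=r4,r2 held:WAW  <A:1 Mu:1 Ld:0 B:1 rd:4 wr:3>
#3 MUL src=r3,r1 held:WAW  <A:1 Mu:1 Ld:0 B:1 rd:4 wr:3>
#4 MUL src=r3,r4 dispatched  <A:1 Mu:0 Ld:0 B:1 rd:2 wr:2>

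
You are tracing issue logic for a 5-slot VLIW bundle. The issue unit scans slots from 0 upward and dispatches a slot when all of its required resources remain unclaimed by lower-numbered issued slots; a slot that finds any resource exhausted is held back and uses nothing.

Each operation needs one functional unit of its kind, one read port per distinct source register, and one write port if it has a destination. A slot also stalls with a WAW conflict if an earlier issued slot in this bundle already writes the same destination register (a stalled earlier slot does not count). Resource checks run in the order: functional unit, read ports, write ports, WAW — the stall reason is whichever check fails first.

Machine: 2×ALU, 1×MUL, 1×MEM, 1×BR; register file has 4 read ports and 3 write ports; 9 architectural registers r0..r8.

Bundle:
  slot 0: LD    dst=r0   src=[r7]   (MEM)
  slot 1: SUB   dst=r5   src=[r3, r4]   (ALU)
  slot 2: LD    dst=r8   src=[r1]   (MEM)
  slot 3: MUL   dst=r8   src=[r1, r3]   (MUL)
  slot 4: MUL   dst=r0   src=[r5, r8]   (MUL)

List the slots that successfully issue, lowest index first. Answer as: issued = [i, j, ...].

[0] MEM needs rd=1 wr=1: ok; after: ALU=2 MUL=1 MEM=0 BR=1, R=3, W=2
[1] ALU needs rd=2 wr=1: ok; after: ALU=1 MUL=1 MEM=0 BR=1, R=1, W=1
[2] MEM needs rd=1 wr=1: FU; after: ALU=1 MUL=1 MEM=0 BR=1, R=1, W=1
[3] MUL needs rd=2 wr=1: RD_PORT; after: ALU=1 MUL=1 MEM=0 BR=1, R=1, W=1
[4] MUL needs rd=2 wr=1: RD_PORT; after: ALU=1 MUL=1 MEM=0 BR=1, R=1, W=1

issued = [0, 1]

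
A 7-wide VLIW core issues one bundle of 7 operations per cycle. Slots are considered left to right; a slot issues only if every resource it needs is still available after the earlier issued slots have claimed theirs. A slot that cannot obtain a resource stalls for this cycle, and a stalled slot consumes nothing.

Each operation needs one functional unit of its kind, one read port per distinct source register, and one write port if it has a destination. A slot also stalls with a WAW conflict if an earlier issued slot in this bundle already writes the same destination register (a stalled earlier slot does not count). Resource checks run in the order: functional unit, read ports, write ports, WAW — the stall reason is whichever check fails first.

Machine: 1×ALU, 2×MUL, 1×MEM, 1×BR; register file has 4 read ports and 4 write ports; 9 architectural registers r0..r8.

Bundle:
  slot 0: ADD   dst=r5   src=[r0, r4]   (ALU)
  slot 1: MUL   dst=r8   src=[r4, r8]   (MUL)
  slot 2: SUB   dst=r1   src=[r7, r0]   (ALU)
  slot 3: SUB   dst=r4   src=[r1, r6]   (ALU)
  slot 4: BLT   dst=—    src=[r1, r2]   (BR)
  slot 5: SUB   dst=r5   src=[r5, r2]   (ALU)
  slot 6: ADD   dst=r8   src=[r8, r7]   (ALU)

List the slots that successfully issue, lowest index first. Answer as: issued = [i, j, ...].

issued = [0, 1]

slot 0 (ALU): ISSUE — free A0,Mu2,Ld1,B1 rp2 wp3
slot 1 (MUL): ISSUE — free A0,Mu1,Ld1,B1 rp0 wp2
slot 2 (ALU): stall FU — free A0,Mu1,Ld1,B1 rp0 wp2
slot 3 (ALU): stall FU — free A0,Mu1,Ld1,B1 rp0 wp2
slot 4 (BR): stall RD_PORT — free A0,Mu1,Ld1,B1 rp0 wp2
slot 5 (ALU): stall FU — free A0,Mu1,Ld1,B1 rp0 wp2
slot 6 (ALU): stall FU — free A0,Mu1,Ld1,B1 rp0 wp2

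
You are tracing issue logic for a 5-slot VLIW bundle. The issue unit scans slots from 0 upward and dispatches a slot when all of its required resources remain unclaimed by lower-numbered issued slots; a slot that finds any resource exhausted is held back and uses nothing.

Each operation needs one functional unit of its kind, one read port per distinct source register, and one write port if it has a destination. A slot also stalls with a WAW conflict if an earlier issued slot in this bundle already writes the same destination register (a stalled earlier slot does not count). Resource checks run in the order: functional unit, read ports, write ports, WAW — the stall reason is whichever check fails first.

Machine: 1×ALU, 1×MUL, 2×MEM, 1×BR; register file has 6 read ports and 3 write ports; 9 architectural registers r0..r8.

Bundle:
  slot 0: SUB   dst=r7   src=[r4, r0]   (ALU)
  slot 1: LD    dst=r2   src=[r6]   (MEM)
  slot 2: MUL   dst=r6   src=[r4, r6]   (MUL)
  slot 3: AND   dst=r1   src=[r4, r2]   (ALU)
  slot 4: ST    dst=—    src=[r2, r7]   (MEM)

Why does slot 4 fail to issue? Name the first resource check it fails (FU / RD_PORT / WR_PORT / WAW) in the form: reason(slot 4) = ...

#0 ALU src=r4,r0 dispatched  <A:0 Mu:1 Ld:2 B:1 rd:4 wr:2>
#1 MEM src=r6 dispatched  <A:0 Mu:1 Ld:1 B:1 rd:3 wr:1>
#2 MUL src=r4,r6 dispatched  <A:0 Mu:0 Ld:1 B:1 rd:1 wr:0>
#3 ALU src=r4,r2 held:FU  <A:0 Mu:0 Ld:1 B:1 rd:1 wr:0>
#4 MEM src=r2,r7 held:RD_PORT  <A:0 Mu:0 Ld:1 B:1 rd:1 wr:0>

reason(slot 4) = RD_PORT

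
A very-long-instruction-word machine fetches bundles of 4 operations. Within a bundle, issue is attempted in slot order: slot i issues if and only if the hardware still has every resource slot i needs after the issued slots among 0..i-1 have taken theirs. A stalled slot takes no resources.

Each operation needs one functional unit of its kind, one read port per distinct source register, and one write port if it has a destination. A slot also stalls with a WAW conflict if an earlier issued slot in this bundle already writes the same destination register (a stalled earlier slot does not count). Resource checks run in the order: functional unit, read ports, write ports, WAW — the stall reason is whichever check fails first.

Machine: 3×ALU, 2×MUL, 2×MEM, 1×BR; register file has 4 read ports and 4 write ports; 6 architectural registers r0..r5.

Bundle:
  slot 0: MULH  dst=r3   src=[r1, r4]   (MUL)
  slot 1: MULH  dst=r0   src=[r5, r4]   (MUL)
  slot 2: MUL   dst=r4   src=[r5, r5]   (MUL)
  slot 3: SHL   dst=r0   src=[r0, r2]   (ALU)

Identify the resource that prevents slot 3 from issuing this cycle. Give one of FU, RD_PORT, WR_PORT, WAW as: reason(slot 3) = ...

(0) want 1×MUL +2rd +1wr — yes → AL3|MU1|ME2|BR1|rd2|wr3
(1) want 1×MUL +2rd +1wr — yes → AL3|MU0|ME2|BR1|rd0|wr2
(2) want 1×MUL +1rd +1wr — FU → AL3|MU0|ME2|BR1|rd0|wr2
(3) want 1×ALU +2rd +1wr — RD_PORT → AL3|MU0|ME2|BR1|rd0|wr2

reason(slot 3) = RD_PORT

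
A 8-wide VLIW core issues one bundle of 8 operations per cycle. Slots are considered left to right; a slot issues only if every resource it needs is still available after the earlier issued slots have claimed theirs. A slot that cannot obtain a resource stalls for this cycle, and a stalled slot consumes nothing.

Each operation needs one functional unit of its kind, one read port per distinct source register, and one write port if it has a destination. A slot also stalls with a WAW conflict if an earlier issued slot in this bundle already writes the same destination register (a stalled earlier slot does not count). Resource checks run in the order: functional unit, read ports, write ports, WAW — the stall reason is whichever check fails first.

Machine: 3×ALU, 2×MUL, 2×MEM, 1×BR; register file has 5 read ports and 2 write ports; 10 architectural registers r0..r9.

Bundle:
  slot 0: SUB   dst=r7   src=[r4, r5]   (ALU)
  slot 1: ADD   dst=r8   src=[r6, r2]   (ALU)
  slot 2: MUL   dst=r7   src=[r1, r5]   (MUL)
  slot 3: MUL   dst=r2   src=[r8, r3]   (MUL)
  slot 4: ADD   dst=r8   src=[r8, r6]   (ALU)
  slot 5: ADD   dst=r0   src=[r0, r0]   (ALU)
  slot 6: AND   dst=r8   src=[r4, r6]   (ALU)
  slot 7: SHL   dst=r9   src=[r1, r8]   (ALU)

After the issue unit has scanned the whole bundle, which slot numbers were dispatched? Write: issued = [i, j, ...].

  0. ALU→r7 ⇒ go  {2A/2Mu/2Ld/1B | 3r 1w}
  1. ALU→r8 ⇒ go  {1A/2Mu/2Ld/1B | 1r 0w}
  2. MUL→r7 ⇒ no(RD_PORT)  {1A/2Mu/2Ld/1B | 1r 0w}
  3. MUL→r2 ⇒ no(RD_PORT)  {1A/2Mu/2Ld/1B | 1r 0w}
  4. ALU→r8 ⇒ no(RD_PORT)  {1A/2Mu/2Ld/1B | 1r 0w}
  5. ALU→r0 ⇒ no(WR_PORT)  {1A/2Mu/2Ld/1B | 1r 0w}
  6. ALU→r8 ⇒ no(RD_PORT)  {1A/2Mu/2Ld/1B | 1r 0w}
  7. ALU→r9 ⇒ no(RD_PORT)  {1A/2Mu/2Ld/1B | 1r 0w}

issued = [0, 1]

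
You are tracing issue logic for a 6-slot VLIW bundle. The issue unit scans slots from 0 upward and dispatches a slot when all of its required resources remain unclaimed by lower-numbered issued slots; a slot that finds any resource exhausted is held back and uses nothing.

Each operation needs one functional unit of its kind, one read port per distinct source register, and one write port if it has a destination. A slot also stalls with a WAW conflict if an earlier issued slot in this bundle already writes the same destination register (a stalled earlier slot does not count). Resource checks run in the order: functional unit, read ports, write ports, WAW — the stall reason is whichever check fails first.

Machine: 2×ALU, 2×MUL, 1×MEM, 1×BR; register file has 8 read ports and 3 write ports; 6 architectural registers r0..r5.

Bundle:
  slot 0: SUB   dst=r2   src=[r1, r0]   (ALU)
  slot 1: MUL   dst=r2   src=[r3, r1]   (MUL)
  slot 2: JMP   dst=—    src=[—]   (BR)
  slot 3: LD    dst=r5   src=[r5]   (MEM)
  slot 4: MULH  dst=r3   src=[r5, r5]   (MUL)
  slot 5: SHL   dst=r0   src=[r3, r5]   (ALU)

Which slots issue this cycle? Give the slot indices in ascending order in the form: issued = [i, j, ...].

issued = [0, 2, 3, 4]

#0 ALU src=r1,r0 dispatched  <A:1 Mu:2 Ld:1 B:1 rd:6 wr:2>
#1 MUL src=r3,r1 held:WAW  <A:1 Mu:2 Ld:1 B:1 rd:6 wr:2>
#2 BR src=- dispatched  <A:1 Mu:2 Ld:1 B:0 rd:6 wr:2>
#3 MEM src=r5 dispatched  <A:1 Mu:2 Ld:0 B:0 rd:5 wr:1>
#4 MUL src=r5,r5 dispatched  <A:1 Mu:1 Ld:0 B:0 rd:4 wr:0>
#5 ALU src=r3,r5 held:WR_PORT  <A:1 Mu:1 Ld:0 B:0 rd:4 wr:0>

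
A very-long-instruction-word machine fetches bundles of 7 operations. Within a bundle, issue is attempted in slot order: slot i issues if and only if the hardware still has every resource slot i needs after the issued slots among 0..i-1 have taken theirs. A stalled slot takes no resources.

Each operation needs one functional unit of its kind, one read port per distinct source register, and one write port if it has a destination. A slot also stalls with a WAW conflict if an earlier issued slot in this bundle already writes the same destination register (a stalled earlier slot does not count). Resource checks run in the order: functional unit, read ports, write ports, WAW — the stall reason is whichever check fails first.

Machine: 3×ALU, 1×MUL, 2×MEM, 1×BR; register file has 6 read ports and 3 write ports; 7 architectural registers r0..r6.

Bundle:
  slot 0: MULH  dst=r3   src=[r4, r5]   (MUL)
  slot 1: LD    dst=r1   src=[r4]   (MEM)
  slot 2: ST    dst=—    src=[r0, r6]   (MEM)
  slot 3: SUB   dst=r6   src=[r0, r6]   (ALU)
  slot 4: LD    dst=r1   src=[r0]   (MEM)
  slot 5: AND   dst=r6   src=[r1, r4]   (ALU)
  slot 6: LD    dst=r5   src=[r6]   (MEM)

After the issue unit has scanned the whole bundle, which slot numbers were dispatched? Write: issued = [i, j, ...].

issued = [0, 1, 2]

slot 0 (MUL): ISSUE — free A3,Mu0,Ld2,B1 rp4 wp2
slot 1 (MEM): ISSUE — free A3,Mu0,Ld1,B1 rp3 wp1
slot 2 (MEM): ISSUE — free A3,Mu0,Ld0,B1 rp1 wp1
slot 3 (ALU): stall RD_PORT — free A3,Mu0,Ld0,B1 rp1 wp1
slot 4 (MEM): stall FU — free A3,Mu0,Ld0,B1 rp1 wp1
slot 5 (ALU): stall RD_PORT — free A3,Mu0,Ld0,B1 rp1 wp1
slot 6 (MEM): stall FU — free A3,Mu0,Ld0,B1 rp1 wp1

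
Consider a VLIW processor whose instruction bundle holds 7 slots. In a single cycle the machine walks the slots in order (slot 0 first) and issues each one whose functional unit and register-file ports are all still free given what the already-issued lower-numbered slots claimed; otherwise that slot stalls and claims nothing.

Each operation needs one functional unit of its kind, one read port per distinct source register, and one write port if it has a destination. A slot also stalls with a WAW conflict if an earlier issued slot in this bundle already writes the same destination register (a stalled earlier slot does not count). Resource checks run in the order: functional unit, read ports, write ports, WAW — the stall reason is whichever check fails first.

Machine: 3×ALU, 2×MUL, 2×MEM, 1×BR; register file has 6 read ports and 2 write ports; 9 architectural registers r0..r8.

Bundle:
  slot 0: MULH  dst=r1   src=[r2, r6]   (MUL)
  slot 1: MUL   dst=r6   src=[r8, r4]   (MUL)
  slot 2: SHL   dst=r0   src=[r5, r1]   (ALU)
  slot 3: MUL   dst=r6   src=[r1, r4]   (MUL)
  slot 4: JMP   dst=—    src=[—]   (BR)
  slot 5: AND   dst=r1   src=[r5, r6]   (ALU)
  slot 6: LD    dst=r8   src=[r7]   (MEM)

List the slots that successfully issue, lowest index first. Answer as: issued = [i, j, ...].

[0] MUL needs rd=2 wr=1: ok; after: ALU=3 MUL=1 MEM=2 BR=1, R=4, W=1
[1] MUL needs rd=2 wr=1: ok; after: ALU=3 MUL=0 MEM=2 BR=1, R=2, W=0
[2] ALU needs rd=2 wr=1: WR_PORT; after: ALU=3 MUL=0 MEM=2 BR=1, R=2, W=0
[3] MUL needs rd=2 wr=1: FU; after: ALU=3 MUL=0 MEM=2 BR=1, R=2, W=0
[4] BR needs rd=0 wr=0: ok; after: ALU=3 MUL=0 MEM=2 BR=0, R=2, W=0
[5] ALU needs rd=2 wr=1: WR_PORT; after: ALU=3 MUL=0 MEM=2 BR=0, R=2, W=0
[6] MEM needs rd=1 wr=1: WR_PORT; after: ALU=3 MUL=0 MEM=2 BR=0, R=2, W=0

issued = [0, 1, 4]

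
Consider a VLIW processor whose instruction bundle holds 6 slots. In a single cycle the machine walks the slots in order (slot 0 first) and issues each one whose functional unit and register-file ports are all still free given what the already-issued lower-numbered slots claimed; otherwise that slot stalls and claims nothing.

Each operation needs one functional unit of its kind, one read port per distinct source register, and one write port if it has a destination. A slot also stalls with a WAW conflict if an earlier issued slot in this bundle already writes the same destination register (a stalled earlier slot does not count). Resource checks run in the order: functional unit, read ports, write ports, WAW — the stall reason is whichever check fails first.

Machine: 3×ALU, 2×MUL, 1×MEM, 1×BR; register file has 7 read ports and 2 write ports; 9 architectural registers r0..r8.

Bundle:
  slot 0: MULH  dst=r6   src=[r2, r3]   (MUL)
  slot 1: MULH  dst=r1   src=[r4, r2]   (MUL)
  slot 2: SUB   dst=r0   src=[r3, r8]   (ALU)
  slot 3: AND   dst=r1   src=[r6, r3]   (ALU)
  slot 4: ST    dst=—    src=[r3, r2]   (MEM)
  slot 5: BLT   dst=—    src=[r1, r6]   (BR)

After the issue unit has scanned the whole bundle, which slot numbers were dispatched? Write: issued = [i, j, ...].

issued = [0, 1, 4]

  0. MUL→r6 ⇒ go  {3A/1Mu/1Ld/1B | 5r 1w}
  1. MUL→r1 ⇒ go  {3A/0Mu/1Ld/1B | 3r 0w}
  2. ALU→r0 ⇒ no(WR_PORT)  {3A/0Mu/1Ld/1B | 3r 0w}
  3. ALU→r1 ⇒ no(WR_PORT)  {3A/0Mu/1Ld/1B | 3r 0w}
  4. MEM ⇒ go  {3A/0Mu/0Ld/1B | 1r 0w}
  5. BR ⇒ no(RD_PORT)  {3A/0Mu/0Ld/1B | 1r 0w}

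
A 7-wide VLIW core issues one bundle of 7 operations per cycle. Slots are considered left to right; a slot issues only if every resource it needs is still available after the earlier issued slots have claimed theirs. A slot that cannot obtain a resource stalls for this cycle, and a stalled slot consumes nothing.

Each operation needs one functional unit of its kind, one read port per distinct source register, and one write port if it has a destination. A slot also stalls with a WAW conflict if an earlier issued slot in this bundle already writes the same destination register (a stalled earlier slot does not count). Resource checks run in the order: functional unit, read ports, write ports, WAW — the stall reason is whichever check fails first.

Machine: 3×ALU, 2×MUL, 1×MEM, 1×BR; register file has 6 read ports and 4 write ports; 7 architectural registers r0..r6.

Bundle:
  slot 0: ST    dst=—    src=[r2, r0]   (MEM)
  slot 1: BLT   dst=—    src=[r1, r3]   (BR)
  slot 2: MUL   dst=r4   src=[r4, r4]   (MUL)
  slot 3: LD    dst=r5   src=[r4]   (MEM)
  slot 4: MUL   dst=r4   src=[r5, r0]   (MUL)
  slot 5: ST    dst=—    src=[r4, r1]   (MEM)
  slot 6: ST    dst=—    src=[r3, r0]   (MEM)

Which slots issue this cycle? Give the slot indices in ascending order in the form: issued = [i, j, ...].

  0. MEM ⇒ go  {3A/2Mu/0Ld/1B | 4r 4w}
  1. BR ⇒ go  {3A/2Mu/0Ld/0B | 2r 4w}
  2. MUL→r4 ⇒ go  {3A/1Mu/0Ld/0B | 1r 3w}
  3. MEM→r5 ⇒ no(FU)  {3A/1Mu/0Ld/0B | 1r 3w}
  4. MUL→r4 ⇒ no(RD_PORT)  {3A/1Mu/0Ld/0B | 1r 3w}
  5. MEM ⇒ no(FU)  {3A/1Mu/0Ld/0B | 1r 3w}
  6. MEM ⇒ no(FU)  {3A/1Mu/0Ld/0B | 1r 3w}

issued = [0, 1, 2]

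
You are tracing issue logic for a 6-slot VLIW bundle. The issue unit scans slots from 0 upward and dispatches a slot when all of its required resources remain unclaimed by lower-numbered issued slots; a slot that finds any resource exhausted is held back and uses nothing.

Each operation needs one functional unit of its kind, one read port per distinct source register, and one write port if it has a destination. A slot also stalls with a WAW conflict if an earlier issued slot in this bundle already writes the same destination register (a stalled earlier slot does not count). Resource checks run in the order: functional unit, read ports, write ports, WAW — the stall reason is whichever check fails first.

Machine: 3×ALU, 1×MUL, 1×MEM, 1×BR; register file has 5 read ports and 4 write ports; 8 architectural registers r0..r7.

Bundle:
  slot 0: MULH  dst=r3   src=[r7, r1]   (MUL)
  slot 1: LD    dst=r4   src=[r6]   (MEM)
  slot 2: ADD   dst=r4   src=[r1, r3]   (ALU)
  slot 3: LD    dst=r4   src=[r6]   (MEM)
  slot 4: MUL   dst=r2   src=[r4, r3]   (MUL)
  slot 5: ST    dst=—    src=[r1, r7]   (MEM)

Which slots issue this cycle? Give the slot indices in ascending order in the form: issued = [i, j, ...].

issued = [0, 1]

#0 MUL src=r7,r1 dispatched  <A:3 Mu:0 Ld:1 B:1 rd:3 wr:3>
#1 MEM src=r6 dispatched  <A:3 Mu:0 Ld:0 B:1 rd:2 wr:2>
#2 ALU src=r1,r3 held:WAW  <A:3 Mu:0 Ld:0 B:1 rd:2 wr:2>
#3 MEM src=r6 held:FU  <A:3 Mu:0 Ld:0 B:1 rd:2 wr:2>
#4 MUL src=r4,r3 held:FU  <A:3 Mu:0 Ld:0 B:1 rd:2 wr:2>
#5 MEM src=r1,r7 held:FU  <A:3 Mu:0 Ld:0 B:1 rd:2 wr:2>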